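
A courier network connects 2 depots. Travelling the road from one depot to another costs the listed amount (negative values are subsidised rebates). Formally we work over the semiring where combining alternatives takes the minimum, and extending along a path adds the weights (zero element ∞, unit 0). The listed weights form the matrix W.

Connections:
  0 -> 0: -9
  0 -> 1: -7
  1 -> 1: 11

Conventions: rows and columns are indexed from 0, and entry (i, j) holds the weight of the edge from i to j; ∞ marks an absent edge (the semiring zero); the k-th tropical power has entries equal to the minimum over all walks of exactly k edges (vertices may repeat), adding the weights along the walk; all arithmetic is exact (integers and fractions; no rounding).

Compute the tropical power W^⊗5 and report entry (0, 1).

W^⊗2:
  [-18, -16]
  [∞, 22]
W^⊗3:
  [-27, -25]
  [∞, 33]
W^⊗4:
  [-36, -34]
  [∞, 44]
W^⊗5:
  [-45, -43]
  [∞, 55]
Key observation: the optimum is the walk 0->0->0->0->0->1, with weight (-9) + (-9) + (-9) + (-9) + (-7) = -43.
Optimal value attained by: walk 0->0->0->0->0->1.
Answer: (W^⊗5)[0][1] = -43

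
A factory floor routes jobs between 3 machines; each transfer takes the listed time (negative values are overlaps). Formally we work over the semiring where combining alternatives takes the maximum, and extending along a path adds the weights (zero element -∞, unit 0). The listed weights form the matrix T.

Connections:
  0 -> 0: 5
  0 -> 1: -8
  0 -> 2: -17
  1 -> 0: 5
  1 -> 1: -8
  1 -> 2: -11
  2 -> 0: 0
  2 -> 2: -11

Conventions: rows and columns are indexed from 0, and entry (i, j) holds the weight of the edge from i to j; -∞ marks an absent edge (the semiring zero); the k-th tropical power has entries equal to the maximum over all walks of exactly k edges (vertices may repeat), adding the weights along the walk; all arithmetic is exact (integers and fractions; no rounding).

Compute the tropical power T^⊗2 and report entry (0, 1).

T^⊗2:
  [10, -3, -12]
  [10, -3, -12]
  [5, -8, -17]
Key observation: the optimum is the walk 0->0->1, with weight 5 + (-8) = -3.
Optimal value attained by: walk 0->0->1.
Answer: (T^⊗2)[0][1] = -3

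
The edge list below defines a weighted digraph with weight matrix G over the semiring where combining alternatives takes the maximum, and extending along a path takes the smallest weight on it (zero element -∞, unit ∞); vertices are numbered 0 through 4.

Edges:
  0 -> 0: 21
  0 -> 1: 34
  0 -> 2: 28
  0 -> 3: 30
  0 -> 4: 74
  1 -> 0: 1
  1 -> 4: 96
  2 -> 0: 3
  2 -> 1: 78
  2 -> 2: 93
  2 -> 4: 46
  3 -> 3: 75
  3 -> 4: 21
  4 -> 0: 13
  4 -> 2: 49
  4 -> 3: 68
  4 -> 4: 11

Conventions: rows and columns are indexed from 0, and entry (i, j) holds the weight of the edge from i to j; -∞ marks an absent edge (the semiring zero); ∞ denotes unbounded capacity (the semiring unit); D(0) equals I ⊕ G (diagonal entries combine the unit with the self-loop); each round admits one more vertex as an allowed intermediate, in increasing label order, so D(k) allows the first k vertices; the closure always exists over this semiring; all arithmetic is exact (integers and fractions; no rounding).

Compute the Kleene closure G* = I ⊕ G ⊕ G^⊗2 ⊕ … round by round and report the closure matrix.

D(0):
  [∞, 34, 28, 30, 74]
  [1, ∞, -∞, -∞, 96]
  [3, 78, ∞, -∞, 46]
  [-∞, -∞, -∞, ∞, 21]
  [13, -∞, 49, 68, ∞]
D(1):
  [∞, 34, 28, 30, 74]
  [1, ∞, 1, 1, 96]
  [3, 78, ∞, 3, 46]
  [-∞, -∞, -∞, ∞, 21]
  [13, 13, 49, 68, ∞]
D(2):
  [∞, 34, 28, 30, 74]
  [1, ∞, 1, 1, 96]
  [3, 78, ∞, 3, 78]
  [-∞, -∞, -∞, ∞, 21]
  [13, 13, 49, 68, ∞]
D(3):
  [∞, 34, 28, 30, 74]
  [1, ∞, 1, 1, 96]
  [3, 78, ∞, 3, 78]
  [-∞, -∞, -∞, ∞, 21]
  [13, 49, 49, 68, ∞]
D(4):
  [∞, 34, 28, 30, 74]
  [1, ∞, 1, 1, 96]
  [3, 78, ∞, 3, 78]
  [-∞, -∞, -∞, ∞, 21]
  [13, 49, 49, 68, ∞]
D(5):
  [∞, 49, 49, 68, 74]
  [13, ∞, 49, 68, 96]
  [13, 78, ∞, 68, 78]
  [13, 21, 21, ∞, 21]
  [13, 49, 49, 68, ∞]
Answer: G* = [[∞, 49, 49, 68, 74], [13, ∞, 49, 68, 96], [13, 78, ∞, 68, 78], [13, 21, 21, ∞, 21], [13, 49, 49, 68, ∞]]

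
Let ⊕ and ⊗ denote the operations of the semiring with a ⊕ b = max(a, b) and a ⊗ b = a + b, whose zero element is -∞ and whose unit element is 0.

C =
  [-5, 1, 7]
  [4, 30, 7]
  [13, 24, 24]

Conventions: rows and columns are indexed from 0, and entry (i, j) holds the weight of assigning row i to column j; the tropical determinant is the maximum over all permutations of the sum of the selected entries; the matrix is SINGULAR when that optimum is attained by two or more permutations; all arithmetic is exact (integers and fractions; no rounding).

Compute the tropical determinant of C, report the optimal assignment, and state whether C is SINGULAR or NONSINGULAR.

σ = (0, 1, 2): (-5) + 30 + 24 = 49
σ = (0, 2, 1): (-5) + 7 + 24 = 26
σ = (1, 0, 2): 1 + 4 + 24 = 29
σ = (1, 2, 0): 1 + 7 + 13 = 21
σ = (2, 0, 1): 7 + 4 + 24 = 35
σ = (2, 1, 0): 7 + 30 + 13 = 50
Optimal value attained by: σ = (2, 1, 0).
Answer: det⊕(C) = 50; verdict: NONSINGULAR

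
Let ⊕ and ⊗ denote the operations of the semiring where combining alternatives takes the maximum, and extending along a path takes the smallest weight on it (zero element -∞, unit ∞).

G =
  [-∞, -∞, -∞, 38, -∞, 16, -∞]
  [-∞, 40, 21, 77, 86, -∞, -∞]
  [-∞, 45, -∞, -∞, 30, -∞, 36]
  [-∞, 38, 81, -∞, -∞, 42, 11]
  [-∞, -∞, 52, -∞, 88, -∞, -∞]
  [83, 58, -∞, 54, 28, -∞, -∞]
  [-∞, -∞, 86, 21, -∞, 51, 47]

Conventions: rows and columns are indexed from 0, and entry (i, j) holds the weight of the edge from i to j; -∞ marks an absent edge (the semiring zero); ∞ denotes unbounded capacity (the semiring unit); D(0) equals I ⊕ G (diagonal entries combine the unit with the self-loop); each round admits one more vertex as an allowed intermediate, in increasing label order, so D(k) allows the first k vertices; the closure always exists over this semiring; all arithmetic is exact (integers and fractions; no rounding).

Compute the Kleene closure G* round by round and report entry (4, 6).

D(0):
  [∞, -∞, -∞, 38, -∞, 16, -∞]
  [-∞, ∞, 21, 77, 86, -∞, -∞]
  [-∞, 45, ∞, -∞, 30, -∞, 36]
  [-∞, 38, 81, ∞, -∞, 42, 11]
  [-∞, -∞, 52, -∞, ∞, -∞, -∞]
  [83, 58, -∞, 54, 28, ∞, -∞]
  [-∞, -∞, 86, 21, -∞, 51, ∞]
D(1):
  [∞, -∞, -∞, 38, -∞, 16, -∞]
  [-∞, ∞, 21, 77, 86, -∞, -∞]
  [-∞, 45, ∞, -∞, 30, -∞, 36]
  [-∞, 38, 81, ∞, -∞, 42, 11]
  [-∞, -∞, 52, -∞, ∞, -∞, -∞]
  [83, 58, -∞, 54, 28, ∞, -∞]
  [-∞, -∞, 86, 21, -∞, 51, ∞]
D(2):
  [∞, -∞, -∞, 38, -∞, 16, -∞]
  [-∞, ∞, 21, 77, 86, -∞, -∞]
  [-∞, 45, ∞, 45, 45, -∞, 36]
  [-∞, 38, 81, ∞, 38, 42, 11]
  [-∞, -∞, 52, -∞, ∞, -∞, -∞]
  [83, 58, 21, 58, 58, ∞, -∞]
  [-∞, -∞, 86, 21, -∞, 51, ∞]
D(3):
  [∞, -∞, -∞, 38, -∞, 16, -∞]
  [-∞, ∞, 21, 77, 86, -∞, 21]
  [-∞, 45, ∞, 45, 45, -∞, 36]
  [-∞, 45, 81, ∞, 45, 42, 36]
  [-∞, 45, 52, 45, ∞, -∞, 36]
  [83, 58, 21, 58, 58, ∞, 21]
  [-∞, 45, 86, 45, 45, 51, ∞]
D(4):
  [∞, 38, 38, 38, 38, 38, 36]
  [-∞, ∞, 77, 77, 86, 42, 36]
  [-∞, 45, ∞, 45, 45, 42, 36]
  [-∞, 45, 81, ∞, 45, 42, 36]
  [-∞, 45, 52, 45, ∞, 42, 36]
  [83, 58, 58, 58, 58, ∞, 36]
  [-∞, 45, 86, 45, 45, 51, ∞]
D(5):
  [∞, 38, 38, 38, 38, 38, 36]
  [-∞, ∞, 77, 77, 86, 42, 36]
  [-∞, 45, ∞, 45, 45, 42, 36]
  [-∞, 45, 81, ∞, 45, 42, 36]
  [-∞, 45, 52, 45, ∞, 42, 36]
  [83, 58, 58, 58, 58, ∞, 36]
  [-∞, 45, 86, 45, 45, 51, ∞]
D(6):
  [∞, 38, 38, 38, 38, 38, 36]
  [42, ∞, 77, 77, 86, 42, 36]
  [42, 45, ∞, 45, 45, 42, 36]
  [42, 45, 81, ∞, 45, 42, 36]
  [42, 45, 52, 45, ∞, 42, 36]
  [83, 58, 58, 58, 58, ∞, 36]
  [51, 51, 86, 51, 51, 51, ∞]
D(7):
  [∞, 38, 38, 38, 38, 38, 36]
  [42, ∞, 77, 77, 86, 42, 36]
  [42, 45, ∞, 45, 45, 42, 36]
  [42, 45, 81, ∞, 45, 42, 36]
  [42, 45, 52, 45, ∞, 42, 36]
  [83, 58, 58, 58, 58, ∞, 36]
  [51, 51, 86, 51, 51, 51, ∞]
Answer: G*[4][6] = 36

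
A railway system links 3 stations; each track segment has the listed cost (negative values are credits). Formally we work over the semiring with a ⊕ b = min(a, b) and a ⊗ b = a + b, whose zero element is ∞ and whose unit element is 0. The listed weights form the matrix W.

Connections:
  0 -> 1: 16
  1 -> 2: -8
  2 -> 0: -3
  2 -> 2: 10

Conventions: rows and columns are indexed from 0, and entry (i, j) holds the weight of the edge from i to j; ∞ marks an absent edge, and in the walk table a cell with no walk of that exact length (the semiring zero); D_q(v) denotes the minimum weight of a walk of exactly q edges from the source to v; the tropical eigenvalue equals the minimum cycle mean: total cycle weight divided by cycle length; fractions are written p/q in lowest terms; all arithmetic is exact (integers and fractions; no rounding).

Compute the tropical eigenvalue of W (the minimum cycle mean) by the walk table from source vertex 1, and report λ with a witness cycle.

q=0: [∞, 0, ∞]
q=1: [∞, ∞, -8]
q=2: [-11, ∞, 2]
q=3: [-1, 5, 12]
Optimal cycle mean attained by: cycle 0->1->2->0, total 16 + (-8) + (-3), length 3.
Answer: λ = 5/3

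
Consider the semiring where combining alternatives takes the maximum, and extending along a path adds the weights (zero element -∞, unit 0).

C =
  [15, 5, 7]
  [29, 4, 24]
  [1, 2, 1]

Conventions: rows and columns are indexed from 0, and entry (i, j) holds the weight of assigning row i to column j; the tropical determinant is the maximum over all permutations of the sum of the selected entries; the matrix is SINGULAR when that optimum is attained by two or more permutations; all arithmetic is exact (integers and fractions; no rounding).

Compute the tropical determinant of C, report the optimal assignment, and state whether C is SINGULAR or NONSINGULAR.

σ = (0, 1, 2): 15 + 4 + 1 = 20
σ = (0, 2, 1): 15 + 24 + 2 = 41
σ = (1, 0, 2): 5 + 29 + 1 = 35
σ = (1, 2, 0): 5 + 24 + 1 = 30
σ = (2, 0, 1): 7 + 29 + 2 = 38
σ = (2, 1, 0): 7 + 4 + 1 = 12
Optimal value attained by: σ = (0, 2, 1).
Answer: det⊕(C) = 41; verdict: NONSINGULAR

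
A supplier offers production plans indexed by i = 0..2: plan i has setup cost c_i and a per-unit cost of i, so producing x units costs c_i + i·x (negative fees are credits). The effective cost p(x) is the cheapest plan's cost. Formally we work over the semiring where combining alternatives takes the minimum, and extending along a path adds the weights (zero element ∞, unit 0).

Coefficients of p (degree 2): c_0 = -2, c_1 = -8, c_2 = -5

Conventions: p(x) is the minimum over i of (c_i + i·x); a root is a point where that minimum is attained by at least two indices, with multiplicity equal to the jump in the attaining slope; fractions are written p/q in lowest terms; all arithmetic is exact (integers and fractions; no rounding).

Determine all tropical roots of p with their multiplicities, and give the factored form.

hull edge (i=0, c=-2) to (i=1, c=-8): slope -6, span 1
hull edge (i=1, c=-8) to (i=2, c=-5): slope 3, span 1
Factored form: p(x) = -5 ⊗ (x ⊕ (-3)) ⊗ (x ⊕ 6)
Answer: roots = -3 (mult 1), 6 (mult 1)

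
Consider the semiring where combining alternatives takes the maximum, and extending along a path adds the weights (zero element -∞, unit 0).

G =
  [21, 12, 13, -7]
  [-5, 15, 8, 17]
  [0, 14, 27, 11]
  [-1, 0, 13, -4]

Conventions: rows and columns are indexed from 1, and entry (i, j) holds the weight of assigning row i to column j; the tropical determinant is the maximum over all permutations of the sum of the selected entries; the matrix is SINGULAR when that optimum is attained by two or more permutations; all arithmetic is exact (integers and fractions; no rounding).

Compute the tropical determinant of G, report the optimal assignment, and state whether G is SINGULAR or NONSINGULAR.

σ = (1, 2, 3, 4): 21 + 15 + 27 + (-4) = 59
σ = (1, 2, 4, 3): 21 + 15 + 11 + 13 = 60
σ = (1, 3, 2, 4): 21 + 8 + 14 + (-4) = 39
σ = (1, 3, 4, 2): 21 + 8 + 11 + 0 = 40
σ = (1, 4, 2, 3): 21 + 17 + 14 + 13 = 65
σ = (1, 4, 3, 2): 21 + 17 + 27 + 0 = 65
σ = (2, 1, 3, 4): 12 + (-5) + 27 + (-4) = 30
σ = (2, 1, 4, 3): 12 + (-5) + 11 + 13 = 31
σ = (2, 3, 1, 4): 12 + 8 + 0 + (-4) = 16
σ = (2, 3, 4, 1): 12 + 8 + 11 + (-1) = 30
σ = (2, 4, 1, 3): 12 + 17 + 0 + 13 = 42
σ = (2, 4, 3, 1): 12 + 17 + 27 + (-1) = 55
σ = (3, 1, 2, 4): 13 + (-5) + 14 + (-4) = 18
σ = (3, 1, 4, 2): 13 + (-5) + 11 + 0 = 19
σ = (3, 2, 1, 4): 13 + 15 + 0 + (-4) = 24
σ = (3, 2, 4, 1): 13 + 15 + 11 + (-1) = 38
σ = (3, 4, 1, 2): 13 + 17 + 0 + 0 = 30
σ = (3, 4, 2, 1): 13 + 17 + 14 + (-1) = 43
σ = (4, 1, 2, 3): (-7) + (-5) + 14 + 13 = 15
σ = (4, 1, 3, 2): (-7) + (-5) + 27 + 0 = 15
σ = (4, 2, 1, 3): (-7) + 15 + 0 + 13 = 21
σ = (4, 2, 3, 1): (-7) + 15 + 27 + (-1) = 34
σ = (4, 3, 1, 2): (-7) + 8 + 0 + 0 = 1
σ = (4, 3, 2, 1): (-7) + 8 + 14 + (-1) = 14
Optimal value attained by: σ = (1, 4, 2, 3).
Answer: det⊕(G) = 65; verdict: SINGULAR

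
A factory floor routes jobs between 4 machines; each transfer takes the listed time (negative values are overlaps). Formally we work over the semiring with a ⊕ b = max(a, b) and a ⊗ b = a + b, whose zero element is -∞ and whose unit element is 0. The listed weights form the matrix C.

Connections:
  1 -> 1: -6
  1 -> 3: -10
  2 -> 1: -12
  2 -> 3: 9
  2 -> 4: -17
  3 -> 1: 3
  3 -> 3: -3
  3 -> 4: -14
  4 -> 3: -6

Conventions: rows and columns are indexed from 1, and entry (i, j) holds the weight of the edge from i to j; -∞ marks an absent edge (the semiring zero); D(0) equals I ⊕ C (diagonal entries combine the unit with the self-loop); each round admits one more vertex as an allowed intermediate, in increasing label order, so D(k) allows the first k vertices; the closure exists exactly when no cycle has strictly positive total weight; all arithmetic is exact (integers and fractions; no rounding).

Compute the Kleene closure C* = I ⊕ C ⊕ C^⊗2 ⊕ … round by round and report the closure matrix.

D(0):
  [0, -∞, -10, -∞]
  [-12, 0, 9, -17]
  [3, -∞, 0, -14]
  [-∞, -∞, -6, 0]
D(1):
  [0, -∞, -10, -∞]
  [-12, 0, 9, -17]
  [3, -∞, 0, -14]
  [-∞, -∞, -6, 0]
D(2):
  [0, -∞, -10, -∞]
  [-12, 0, 9, -17]
  [3, -∞, 0, -14]
  [-∞, -∞, -6, 0]
D(3):
  [0, -∞, -10, -24]
  [12, 0, 9, -5]
  [3, -∞, 0, -14]
  [-3, -∞, -6, 0]
D(4):
  [0, -∞, -10, -24]
  [12, 0, 9, -5]
  [3, -∞, 0, -14]
  [-3, -∞, -6, 0]
Answer: C* = [[0, -∞, -10, -24], [12, 0, 9, -5], [3, -∞, 0, -14], [-3, -∞, -6, 0]]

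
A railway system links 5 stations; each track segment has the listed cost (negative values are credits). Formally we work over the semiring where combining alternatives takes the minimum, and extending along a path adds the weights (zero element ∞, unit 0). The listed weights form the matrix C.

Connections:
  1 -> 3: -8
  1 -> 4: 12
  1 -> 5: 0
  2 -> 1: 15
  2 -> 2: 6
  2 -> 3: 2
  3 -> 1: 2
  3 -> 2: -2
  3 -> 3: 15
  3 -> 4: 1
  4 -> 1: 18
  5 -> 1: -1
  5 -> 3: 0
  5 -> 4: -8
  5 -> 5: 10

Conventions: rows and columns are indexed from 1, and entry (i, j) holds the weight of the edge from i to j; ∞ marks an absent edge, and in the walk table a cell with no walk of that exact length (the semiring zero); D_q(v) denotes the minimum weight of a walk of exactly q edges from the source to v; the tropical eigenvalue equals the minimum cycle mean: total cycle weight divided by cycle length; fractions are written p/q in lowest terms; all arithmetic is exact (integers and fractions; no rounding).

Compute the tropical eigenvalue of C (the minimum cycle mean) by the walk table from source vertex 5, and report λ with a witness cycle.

q=0: [∞, ∞, ∞, ∞, 0]
q=1: [-1, ∞, 0, -8, 10]
q=2: [2, -2, -9, 1, -1]
q=3: [-7, -11, -6, -9, 2]
q=4: [-4, -8, -15, -6, -7]
q=5: [-13, -17, -12, -15, -4]
Optimal cycle mean attained by: cycle 1->3->1, total (-8) + 2, length 2.
Answer: λ = -3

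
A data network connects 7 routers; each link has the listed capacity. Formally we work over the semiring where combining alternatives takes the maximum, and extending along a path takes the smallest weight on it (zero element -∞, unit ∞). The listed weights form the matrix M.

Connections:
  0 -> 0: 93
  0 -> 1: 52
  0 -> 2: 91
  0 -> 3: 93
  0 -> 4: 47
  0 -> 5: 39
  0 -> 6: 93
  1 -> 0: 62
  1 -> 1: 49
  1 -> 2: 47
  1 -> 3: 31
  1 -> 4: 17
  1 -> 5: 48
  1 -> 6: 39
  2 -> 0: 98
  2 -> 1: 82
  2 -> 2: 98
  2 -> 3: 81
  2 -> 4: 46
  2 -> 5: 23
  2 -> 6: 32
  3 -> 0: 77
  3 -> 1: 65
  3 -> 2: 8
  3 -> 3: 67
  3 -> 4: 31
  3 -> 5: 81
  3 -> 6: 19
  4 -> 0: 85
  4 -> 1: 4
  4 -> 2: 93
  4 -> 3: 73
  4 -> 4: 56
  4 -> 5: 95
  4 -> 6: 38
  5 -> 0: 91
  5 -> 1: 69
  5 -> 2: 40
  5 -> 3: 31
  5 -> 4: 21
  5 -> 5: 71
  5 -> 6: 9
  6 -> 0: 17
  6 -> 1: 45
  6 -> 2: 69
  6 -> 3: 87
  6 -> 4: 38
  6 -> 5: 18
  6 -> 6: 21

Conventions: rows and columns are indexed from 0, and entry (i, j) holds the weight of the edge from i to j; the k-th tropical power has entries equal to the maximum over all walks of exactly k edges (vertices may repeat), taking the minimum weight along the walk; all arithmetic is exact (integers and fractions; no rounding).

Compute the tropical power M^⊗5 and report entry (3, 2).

M^⊗2:
  [93, 82, 91, 93, 47, 81, 93]
  [62, 52, 62, 62, 47, 48, 62]
  [98, 82, 98, 93, 47, 81, 93]
  [81, 69, 77, 77, 47, 71, 77]
  [93, 82, 93, 85, 56, 73, 85]
  [91, 69, 91, 91, 47, 71, 91]
  [77, 69, 69, 69, 46, 81, 39]
M^⊗3:
  [93, 82, 91, 93, 47, 81, 93]
  [62, 62, 62, 62, 47, 62, 62]
  [98, 82, 98, 93, 47, 81, 93]
  [81, 77, 81, 81, 47, 77, 81]
  [93, 82, 93, 93, 56, 81, 93]
  [91, 82, 91, 91, 47, 81, 91]
  [81, 69, 77, 77, 47, 71, 77]
M^⊗4:
  [93, 82, 91, 93, 47, 81, 93]
  [62, 62, 62, 62, 47, 62, 62]
  [98, 82, 98, 93, 47, 81, 93]
  [81, 81, 81, 81, 47, 81, 81]
  [93, 82, 93, 93, 56, 81, 93]
  [91, 82, 91, 91, 47, 81, 91]
  [81, 77, 81, 81, 47, 77, 81]
M^⊗5:
  [93, 82, 91, 93, 47, 81, 93]
  [62, 62, 62, 62, 47, 62, 62]
  [98, 82, 98, 93, 47, 81, 93]
  [81, 81, 81, 81, 47, 81, 81]
  [93, 82, 93, 93, 56, 81, 93]
  [91, 82, 91, 91, 47, 81, 91]
  [81, 81, 81, 81, 47, 81, 81]
Key observation: the optimum is the walk 3->5->0->0->0->2, with weight 81 min 91 min 93 min 93 min 91 = 81.
Optimal value attained by: walk 3->5->0->0->0->2.
Answer: (M^⊗5)[3][2] = 81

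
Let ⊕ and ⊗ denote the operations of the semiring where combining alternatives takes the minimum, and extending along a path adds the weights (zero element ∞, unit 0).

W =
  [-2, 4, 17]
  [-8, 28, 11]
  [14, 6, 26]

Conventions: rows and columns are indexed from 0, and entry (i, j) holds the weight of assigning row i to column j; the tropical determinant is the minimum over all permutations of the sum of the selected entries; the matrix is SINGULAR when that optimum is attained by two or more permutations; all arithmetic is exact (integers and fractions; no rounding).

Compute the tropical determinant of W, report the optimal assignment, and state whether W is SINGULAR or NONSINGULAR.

σ = (0, 1, 2): (-2) + 28 + 26 = 52
σ = (0, 2, 1): (-2) + 11 + 6 = 15
σ = (1, 0, 2): 4 + (-8) + 26 = 22
σ = (1, 2, 0): 4 + 11 + 14 = 29
σ = (2, 0, 1): 17 + (-8) + 6 = 15
σ = (2, 1, 0): 17 + 28 + 14 = 59
Optimal value attained by: σ = (0, 2, 1).
Answer: det⊕(W) = 15; verdict: SINGULAR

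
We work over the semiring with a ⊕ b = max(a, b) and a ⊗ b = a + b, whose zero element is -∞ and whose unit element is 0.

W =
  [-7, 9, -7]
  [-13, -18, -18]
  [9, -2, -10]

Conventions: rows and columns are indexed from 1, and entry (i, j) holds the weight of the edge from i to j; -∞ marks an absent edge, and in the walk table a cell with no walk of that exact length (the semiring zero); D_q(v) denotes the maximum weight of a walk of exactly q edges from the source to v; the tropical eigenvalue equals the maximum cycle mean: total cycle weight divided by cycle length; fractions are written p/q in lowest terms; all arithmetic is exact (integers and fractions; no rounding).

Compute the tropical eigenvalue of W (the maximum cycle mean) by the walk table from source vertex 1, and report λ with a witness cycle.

q=0: [0, -∞, -∞]
q=1: [-7, 9, -7]
q=2: [2, 2, -9]
q=3: [0, 11, -5]
Optimal cycle mean attained by: cycle 1->3->1, total (-7) + 9, length 2.
Answer: λ = 1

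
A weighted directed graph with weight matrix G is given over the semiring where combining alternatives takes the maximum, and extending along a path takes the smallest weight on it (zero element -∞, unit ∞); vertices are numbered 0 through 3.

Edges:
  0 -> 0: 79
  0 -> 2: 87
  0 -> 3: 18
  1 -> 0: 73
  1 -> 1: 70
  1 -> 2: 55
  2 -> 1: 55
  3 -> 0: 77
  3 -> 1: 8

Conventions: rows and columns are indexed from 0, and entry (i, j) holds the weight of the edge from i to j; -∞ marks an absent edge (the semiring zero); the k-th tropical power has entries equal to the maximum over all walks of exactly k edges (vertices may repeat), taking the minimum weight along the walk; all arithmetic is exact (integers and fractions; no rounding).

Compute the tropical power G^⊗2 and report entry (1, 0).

G^⊗2:
  [79, 55, 79, 18]
  [73, 70, 73, 18]
  [55, 55, 55, -∞]
  [77, 8, 77, 18]
Key observation: the optimum is the walk 1->0->0, with weight 73 min 79 = 73.
Optimal value attained by: walk 1->0->0.
Answer: (G^⊗2)[1][0] = 73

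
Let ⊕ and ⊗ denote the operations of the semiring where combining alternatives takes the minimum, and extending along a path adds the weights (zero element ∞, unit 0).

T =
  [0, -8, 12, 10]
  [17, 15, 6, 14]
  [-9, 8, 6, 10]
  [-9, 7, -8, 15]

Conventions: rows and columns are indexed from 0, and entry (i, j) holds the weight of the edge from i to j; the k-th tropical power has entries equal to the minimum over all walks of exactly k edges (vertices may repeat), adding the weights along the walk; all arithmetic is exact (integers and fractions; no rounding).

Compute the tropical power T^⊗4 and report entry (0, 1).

T^⊗2:
  [0, -8, -2, 6]
  [-3, 9, 6, 16]
  [-9, -17, 2, 1]
  [-17, -17, -2, 1]
T^⊗3:
  [-11, -8, -2, 6]
  [-3, -11, 8, 7]
  [-9, -17, -11, -3]
  [-17, -25, -11, -7]
T^⊗4:
  [-11, -19, -2, -1]
  [-3, -11, -5, 3]
  [-20, -17, -11, -3]
  [-20, -25, -19, -11]
Key observation: the optimum is the walk 0->1->2->0->1, with weight (-8) + 6 + (-9) + (-8) = -19.
Optimal value attained by: walk 0->1->2->0->1.
Answer: (T^⊗4)[0][1] = -19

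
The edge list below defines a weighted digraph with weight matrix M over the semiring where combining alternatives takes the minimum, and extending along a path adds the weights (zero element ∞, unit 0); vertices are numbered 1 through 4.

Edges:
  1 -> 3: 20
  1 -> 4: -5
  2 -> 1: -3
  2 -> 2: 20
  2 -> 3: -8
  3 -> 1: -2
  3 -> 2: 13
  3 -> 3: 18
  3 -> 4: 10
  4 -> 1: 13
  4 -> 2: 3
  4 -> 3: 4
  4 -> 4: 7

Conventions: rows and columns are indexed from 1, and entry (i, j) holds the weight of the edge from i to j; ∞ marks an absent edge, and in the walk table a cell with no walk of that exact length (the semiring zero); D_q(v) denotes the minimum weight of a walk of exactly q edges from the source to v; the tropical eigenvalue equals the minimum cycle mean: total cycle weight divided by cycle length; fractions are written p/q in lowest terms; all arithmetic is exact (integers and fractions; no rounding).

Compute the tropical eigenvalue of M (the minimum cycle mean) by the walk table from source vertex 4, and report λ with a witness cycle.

q=0: [∞, ∞, ∞, 0]
q=1: [13, 3, 4, 7]
q=2: [0, 10, -5, 8]
q=3: [-7, 8, 2, -5]
q=4: [0, -2, -1, -12]
Optimal cycle mean attained by: cycle 1->4->2->3->1, total (-5) + 3 + (-8) + (-2), length 4.
Answer: λ = -3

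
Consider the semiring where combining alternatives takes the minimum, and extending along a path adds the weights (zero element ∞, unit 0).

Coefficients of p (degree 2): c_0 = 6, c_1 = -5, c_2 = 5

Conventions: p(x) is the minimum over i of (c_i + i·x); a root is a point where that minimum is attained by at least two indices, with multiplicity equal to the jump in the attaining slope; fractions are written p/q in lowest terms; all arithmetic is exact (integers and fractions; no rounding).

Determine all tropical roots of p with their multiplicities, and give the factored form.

hull edge (i=0, c=6) to (i=1, c=-5): slope -11, span 1
hull edge (i=1, c=-5) to (i=2, c=5): slope 10, span 1
Factored form: p(x) = 5 ⊗ (x ⊕ (-10)) ⊗ (x ⊕ 11)
Answer: roots = -10 (mult 1), 11 (mult 1)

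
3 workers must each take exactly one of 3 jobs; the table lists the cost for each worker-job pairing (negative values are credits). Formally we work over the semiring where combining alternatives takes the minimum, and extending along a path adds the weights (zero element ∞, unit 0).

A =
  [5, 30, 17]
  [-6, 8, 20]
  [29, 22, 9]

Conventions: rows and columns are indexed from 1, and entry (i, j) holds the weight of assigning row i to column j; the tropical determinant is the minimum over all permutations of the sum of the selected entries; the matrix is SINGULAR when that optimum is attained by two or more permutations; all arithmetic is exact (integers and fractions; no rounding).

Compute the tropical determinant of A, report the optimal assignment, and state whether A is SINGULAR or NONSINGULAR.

σ = (1, 2, 3): 5 + 8 + 9 = 22
σ = (1, 3, 2): 5 + 20 + 22 = 47
σ = (2, 1, 3): 30 + (-6) + 9 = 33
σ = (2, 3, 1): 30 + 20 + 29 = 79
σ = (3, 1, 2): 17 + (-6) + 22 = 33
σ = (3, 2, 1): 17 + 8 + 29 = 54
Optimal value attained by: σ = (1, 2, 3).
Answer: det⊕(A) = 22; verdict: NONSINGULAR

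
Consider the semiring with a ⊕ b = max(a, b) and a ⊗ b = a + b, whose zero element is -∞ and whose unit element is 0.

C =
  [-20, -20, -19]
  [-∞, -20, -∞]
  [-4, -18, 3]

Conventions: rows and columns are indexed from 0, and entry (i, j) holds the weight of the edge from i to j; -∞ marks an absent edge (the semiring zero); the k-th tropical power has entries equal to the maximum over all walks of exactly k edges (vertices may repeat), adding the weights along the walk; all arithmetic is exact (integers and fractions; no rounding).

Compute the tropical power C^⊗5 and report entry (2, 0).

C^⊗2:
  [-23, -37, -16]
  [-∞, -40, -∞]
  [-1, -15, 6]
C^⊗3:
  [-20, -34, -13]
  [-∞, -60, -∞]
  [2, -12, 9]
C^⊗4:
  [-17, -31, -10]
  [-∞, -80, -∞]
  [5, -9, 12]
C^⊗5:
  [-14, -28, -7]
  [-∞, -100, -∞]
  [8, -6, 15]
Key observation: the optimum is the walk 2->2->2->2->2->0, with weight 3 + 3 + 3 + 3 + (-4) = 8.
Optimal value attained by: walk 2->2->2->2->2->0.
Answer: (C^⊗5)[2][0] = 8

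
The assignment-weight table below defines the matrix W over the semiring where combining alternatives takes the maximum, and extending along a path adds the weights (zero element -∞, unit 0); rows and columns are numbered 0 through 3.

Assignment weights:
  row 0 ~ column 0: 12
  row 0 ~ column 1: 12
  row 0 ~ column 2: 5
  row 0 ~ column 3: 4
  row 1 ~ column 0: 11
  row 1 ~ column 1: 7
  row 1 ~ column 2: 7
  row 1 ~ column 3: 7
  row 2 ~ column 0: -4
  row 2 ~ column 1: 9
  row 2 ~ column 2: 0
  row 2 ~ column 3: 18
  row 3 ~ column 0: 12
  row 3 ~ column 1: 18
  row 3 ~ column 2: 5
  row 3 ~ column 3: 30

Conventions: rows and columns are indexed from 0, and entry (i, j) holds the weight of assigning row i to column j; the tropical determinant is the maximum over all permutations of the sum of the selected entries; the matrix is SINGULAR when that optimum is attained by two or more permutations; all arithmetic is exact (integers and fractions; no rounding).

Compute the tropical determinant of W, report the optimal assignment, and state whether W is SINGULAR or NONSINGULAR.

σ = (0, 1, 2, 3): 12 + 7 + 0 + 30 = 49
σ = (0, 1, 3, 2): 12 + 7 + 18 + 5 = 42
σ = (0, 2, 1, 3): 12 + 7 + 9 + 30 = 58
σ = (0, 2, 3, 1): 12 + 7 + 18 + 18 = 55
σ = (0, 3, 1, 2): 12 + 7 + 9 + 5 = 33
σ = (0, 3, 2, 1): 12 + 7 + 0 + 18 = 37
σ = (1, 0, 2, 3): 12 + 11 + 0 + 30 = 53
σ = (1, 0, 3, 2): 12 + 11 + 18 + 5 = 46
σ = (1, 2, 0, 3): 12 + 7 + (-4) + 30 = 45
σ = (1, 2, 3, 0): 12 + 7 + 18 + 12 = 49
σ = (1, 3, 0, 2): 12 + 7 + (-4) + 5 = 20
σ = (1, 3, 2, 0): 12 + 7 + 0 + 12 = 31
σ = (2, 0, 1, 3): 5 + 11 + 9 + 30 = 55
σ = (2, 0, 3, 1): 5 + 11 + 18 + 18 = 52
σ = (2, 1, 0, 3): 5 + 7 + (-4) + 30 = 38
σ = (2, 1, 3, 0): 5 + 7 + 18 + 12 = 42
σ = (2, 3, 0, 1): 5 + 7 + (-4) + 18 = 26
σ = (2, 3, 1, 0): 5 + 7 + 9 + 12 = 33
σ = (3, 0, 1, 2): 4 + 11 + 9 + 5 = 29
σ = (3, 0, 2, 1): 4 + 11 + 0 + 18 = 33
σ = (3, 1, 0, 2): 4 + 7 + (-4) + 5 = 12
σ = (3, 1, 2, 0): 4 + 7 + 0 + 12 = 23
σ = (3, 2, 0, 1): 4 + 7 + (-4) + 18 = 25
σ = (3, 2, 1, 0): 4 + 7 + 9 + 12 = 32
Optimal value attained by: σ = (0, 2, 1, 3).
Answer: det⊕(W) = 58; verdict: NONSINGULAR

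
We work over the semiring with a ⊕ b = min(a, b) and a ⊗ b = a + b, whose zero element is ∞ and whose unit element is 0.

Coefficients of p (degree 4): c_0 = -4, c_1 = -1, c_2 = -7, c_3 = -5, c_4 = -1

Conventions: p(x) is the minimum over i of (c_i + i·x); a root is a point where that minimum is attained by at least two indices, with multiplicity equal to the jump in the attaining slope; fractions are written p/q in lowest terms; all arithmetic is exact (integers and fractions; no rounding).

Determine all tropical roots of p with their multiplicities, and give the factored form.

hull edge (i=0, c=-4) to (i=2, c=-7): slope -3/2, span 2
hull edge (i=2, c=-7) to (i=3, c=-5): slope 2, span 1
hull edge (i=3, c=-5) to (i=4, c=-1): slope 4, span 1
Factored form: p(x) = -1 ⊗ (x ⊕ (-4)) ⊗ (x ⊕ (-2)) ⊗ (x ⊕ 3/2) ⊗ (x ⊕ 3/2)
Answer: roots = -4 (mult 1), -2 (mult 1), 3/2 (mult 2)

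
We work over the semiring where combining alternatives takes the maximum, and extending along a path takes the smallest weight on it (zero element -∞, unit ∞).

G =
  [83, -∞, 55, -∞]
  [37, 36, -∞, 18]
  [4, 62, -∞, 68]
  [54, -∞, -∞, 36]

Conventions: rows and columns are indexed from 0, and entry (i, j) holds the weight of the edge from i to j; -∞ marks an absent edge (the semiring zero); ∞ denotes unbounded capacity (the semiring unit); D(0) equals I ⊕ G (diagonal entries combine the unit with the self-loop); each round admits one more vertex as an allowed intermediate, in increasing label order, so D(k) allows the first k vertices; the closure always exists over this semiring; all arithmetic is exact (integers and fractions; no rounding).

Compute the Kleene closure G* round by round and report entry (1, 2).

D(0):
  [∞, -∞, 55, -∞]
  [37, ∞, -∞, 18]
  [4, 62, ∞, 68]
  [54, -∞, -∞, ∞]
D(1):
  [∞, -∞, 55, -∞]
  [37, ∞, 37, 18]
  [4, 62, ∞, 68]
  [54, -∞, 54, ∞]
D(2):
  [∞, -∞, 55, -∞]
  [37, ∞, 37, 18]
  [37, 62, ∞, 68]
  [54, -∞, 54, ∞]
D(3):
  [∞, 55, 55, 55]
  [37, ∞, 37, 37]
  [37, 62, ∞, 68]
  [54, 54, 54, ∞]
D(4):
  [∞, 55, 55, 55]
  [37, ∞, 37, 37]
  [54, 62, ∞, 68]
  [54, 54, 54, ∞]
Answer: G*[1][2] = 37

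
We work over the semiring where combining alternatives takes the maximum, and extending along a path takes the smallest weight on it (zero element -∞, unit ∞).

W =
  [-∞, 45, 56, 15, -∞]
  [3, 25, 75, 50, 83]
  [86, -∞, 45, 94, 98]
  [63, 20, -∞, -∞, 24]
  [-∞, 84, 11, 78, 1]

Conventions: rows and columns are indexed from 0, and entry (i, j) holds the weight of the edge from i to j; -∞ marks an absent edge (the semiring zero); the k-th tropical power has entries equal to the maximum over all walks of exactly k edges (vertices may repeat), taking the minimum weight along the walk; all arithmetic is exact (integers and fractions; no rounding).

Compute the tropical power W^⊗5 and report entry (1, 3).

W^⊗2:
  [56, 25, 45, 56, 56]
  [75, 83, 45, 78, 75]
  [63, 84, 56, 78, 45]
  [3, 45, 56, 24, 20]
  [63, 25, 75, 50, 83]
W^⊗3:
  [56, 56, 56, 56, 45]
  [63, 75, 75, 75, 83]
  [63, 45, 75, 56, 83]
  [56, 25, 45, 56, 56]
  [75, 83, 56, 78, 75]
W^⊗4:
  [56, 45, 56, 56, 56]
  [75, 83, 75, 78, 75]
  [75, 83, 56, 78, 75]
  [56, 56, 56, 56, 45]
  [63, 75, 75, 75, 83]
W^⊗5:
  [56, 56, 56, 56, 56]
  [75, 75, 75, 75, 83]
  [63, 75, 75, 75, 83]
  [56, 45, 56, 56, 56]
  [75, 83, 75, 78, 75]
Key observation: the optimum is the walk 1->2->4->1->4->3, with weight 75 min 98 min 84 min 83 min 78 = 75.
Optimal value attained by: walk 1->2->4->1->4->3.
Answer: (W^⊗5)[1][3] = 75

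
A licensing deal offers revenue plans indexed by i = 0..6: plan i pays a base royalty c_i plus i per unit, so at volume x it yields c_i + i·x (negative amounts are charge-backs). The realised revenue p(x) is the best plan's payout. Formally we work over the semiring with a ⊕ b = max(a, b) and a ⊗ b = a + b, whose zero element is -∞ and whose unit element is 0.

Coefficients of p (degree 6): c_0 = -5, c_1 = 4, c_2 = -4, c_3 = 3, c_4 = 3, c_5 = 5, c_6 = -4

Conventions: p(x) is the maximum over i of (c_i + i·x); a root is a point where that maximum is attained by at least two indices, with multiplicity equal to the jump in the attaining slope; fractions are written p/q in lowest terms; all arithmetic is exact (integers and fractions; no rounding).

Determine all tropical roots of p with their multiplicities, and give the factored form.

hull edge (i=0, c=-5) to (i=1, c=4): slope 9, span 1
hull edge (i=1, c=4) to (i=5, c=5): slope 1/4, span 4
hull edge (i=5, c=5) to (i=6, c=-4): slope -9, span 1
Factored form: p(x) = -4 ⊗ (x ⊕ (-9)) ⊗ (x ⊕ (-1/4)) ⊗ (x ⊕ (-1/4)) ⊗ (x ⊕ (-1/4)) ⊗ (x ⊕ (-1/4)) ⊗ (x ⊕ 9)
Answer: roots = -9 (mult 1), -1/4 (mult 4), 9 (mult 1)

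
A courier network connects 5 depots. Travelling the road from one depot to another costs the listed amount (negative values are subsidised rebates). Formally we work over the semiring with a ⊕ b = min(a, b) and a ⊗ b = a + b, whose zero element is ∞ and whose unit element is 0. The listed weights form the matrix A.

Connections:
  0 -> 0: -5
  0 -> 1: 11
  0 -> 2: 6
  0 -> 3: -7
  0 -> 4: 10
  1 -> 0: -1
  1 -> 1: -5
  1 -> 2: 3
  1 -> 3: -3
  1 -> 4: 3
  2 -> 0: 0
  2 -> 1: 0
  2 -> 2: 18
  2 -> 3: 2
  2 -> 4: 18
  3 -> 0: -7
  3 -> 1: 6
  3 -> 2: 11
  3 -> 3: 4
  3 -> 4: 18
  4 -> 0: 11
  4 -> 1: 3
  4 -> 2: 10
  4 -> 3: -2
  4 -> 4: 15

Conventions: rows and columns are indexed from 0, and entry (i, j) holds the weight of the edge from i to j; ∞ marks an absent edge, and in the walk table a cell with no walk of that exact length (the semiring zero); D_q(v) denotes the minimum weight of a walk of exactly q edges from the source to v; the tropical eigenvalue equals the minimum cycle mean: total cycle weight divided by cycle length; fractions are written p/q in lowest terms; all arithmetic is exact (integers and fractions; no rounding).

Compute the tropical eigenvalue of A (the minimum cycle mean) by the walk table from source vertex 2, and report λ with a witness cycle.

q=0: [∞, ∞, 0, ∞, ∞]
q=1: [0, 0, 18, 2, 18]
q=2: [-5, -5, 3, -7, 3]
q=3: [-14, -10, -2, -12, -2]
q=4: [-19, -15, -8, -21, -7]
q=5: [-28, -20, -13, -26, -12]
Optimal cycle mean attained by: cycle 0->3->0, total (-7) + (-7), length 2.
Answer: λ = -7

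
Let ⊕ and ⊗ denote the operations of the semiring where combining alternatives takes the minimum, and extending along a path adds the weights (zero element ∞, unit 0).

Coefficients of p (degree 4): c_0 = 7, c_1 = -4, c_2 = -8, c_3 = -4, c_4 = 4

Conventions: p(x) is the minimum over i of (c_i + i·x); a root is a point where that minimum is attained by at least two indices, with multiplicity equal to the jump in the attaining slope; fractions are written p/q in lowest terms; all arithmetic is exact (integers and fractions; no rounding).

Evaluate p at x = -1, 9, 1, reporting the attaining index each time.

p(-1) = min(7+0·(-1)=7, -4+1·(-1)=-5, -8+2·(-1)=-10, -4+3·(-1)=-7, 4+4·(-1)=0) = -10 (attained by i=2)
p(9) = min(7+0·9=7, -4+1·9=5, -8+2·9=10, -4+3·9=23, 4+4·9=40) = 5 (attained by i=1)
p(1) = min(7+0·1=7, -4+1·1=-3, -8+2·1=-6, -4+3·1=-1, 4+4·1=8) = -6 (attained by i=2)
Answer: p(-1) = -10; p(9) = 5; p(1) = -6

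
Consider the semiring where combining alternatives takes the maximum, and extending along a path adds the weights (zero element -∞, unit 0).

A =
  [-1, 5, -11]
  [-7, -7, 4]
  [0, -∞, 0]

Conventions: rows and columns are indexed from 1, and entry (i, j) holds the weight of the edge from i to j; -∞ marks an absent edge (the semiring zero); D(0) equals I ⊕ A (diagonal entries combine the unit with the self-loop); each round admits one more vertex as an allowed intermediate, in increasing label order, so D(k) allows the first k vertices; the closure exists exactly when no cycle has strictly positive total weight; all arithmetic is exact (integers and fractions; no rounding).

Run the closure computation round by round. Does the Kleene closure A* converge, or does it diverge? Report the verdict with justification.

D(0):
  [0, 5, -11]
  [-7, 0, 4]
  [0, -∞, 0]
D(1):
  [0, 5, -11]
  [-7, 0, 4]
  [0, 5, 0]
Detection: at round 2, diagonal entry (3, 3) turns strictly positive.
Key observation: the cycle 3->1->2->3 has total weight 0 + 5 + 4, which is strictly positive.
Answer: DIVERGES — positive cycle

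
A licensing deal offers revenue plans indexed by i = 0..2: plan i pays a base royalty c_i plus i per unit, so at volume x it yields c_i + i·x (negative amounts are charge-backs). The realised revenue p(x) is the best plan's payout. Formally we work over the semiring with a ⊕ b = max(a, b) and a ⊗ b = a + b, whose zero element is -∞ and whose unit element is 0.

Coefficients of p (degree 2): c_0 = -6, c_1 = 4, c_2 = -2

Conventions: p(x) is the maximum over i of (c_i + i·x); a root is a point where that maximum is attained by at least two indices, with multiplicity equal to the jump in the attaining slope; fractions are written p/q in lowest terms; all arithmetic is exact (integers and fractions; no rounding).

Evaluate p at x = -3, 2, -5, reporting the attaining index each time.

p(-3) = max(-6+0·(-3)=-6, 4+1·(-3)=1, -2+2·(-3)=-8) = 1 (attained by i=1)
p(2) = max(-6+0·2=-6, 4+1·2=6, -2+2·2=2) = 6 (attained by i=1)
p(-5) = max(-6+0·(-5)=-6, 4+1·(-5)=-1, -2+2·(-5)=-12) = -1 (attained by i=1)
Answer: p(-3) = 1; p(2) = 6; p(-5) = -1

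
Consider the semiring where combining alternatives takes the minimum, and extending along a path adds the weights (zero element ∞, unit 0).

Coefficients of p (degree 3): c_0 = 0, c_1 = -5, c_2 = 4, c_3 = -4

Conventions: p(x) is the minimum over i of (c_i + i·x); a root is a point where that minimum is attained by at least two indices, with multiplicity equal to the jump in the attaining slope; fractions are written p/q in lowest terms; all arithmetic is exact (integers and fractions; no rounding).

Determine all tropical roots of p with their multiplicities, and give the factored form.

hull edge (i=0, c=0) to (i=1, c=-5): slope -5, span 1
hull edge (i=1, c=-5) to (i=3, c=-4): slope 1/2, span 2
Factored form: p(x) = -4 ⊗ (x ⊕ (-1/2)) ⊗ (x ⊕ (-1/2)) ⊗ (x ⊕ 5)
Answer: roots = -1/2 (mult 2), 5 (mult 1)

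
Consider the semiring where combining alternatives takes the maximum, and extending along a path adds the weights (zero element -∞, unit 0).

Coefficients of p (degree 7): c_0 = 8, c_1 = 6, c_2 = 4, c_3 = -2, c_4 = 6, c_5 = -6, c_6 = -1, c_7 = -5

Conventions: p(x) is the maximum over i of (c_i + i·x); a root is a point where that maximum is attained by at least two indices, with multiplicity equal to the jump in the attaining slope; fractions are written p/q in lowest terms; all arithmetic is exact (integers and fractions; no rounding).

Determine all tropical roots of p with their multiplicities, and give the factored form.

hull edge (i=0, c=8) to (i=4, c=6): slope -1/2, span 4
hull edge (i=4, c=6) to (i=6, c=-1): slope -7/2, span 2
hull edge (i=6, c=-1) to (i=7, c=-5): slope -4, span 1
Factored form: p(x) = -5 ⊗ (x ⊕ 1/2) ⊗ (x ⊕ 1/2) ⊗ (x ⊕ 1/2) ⊗ (x ⊕ 1/2) ⊗ (x ⊕ 7/2) ⊗ (x ⊕ 7/2) ⊗ (x ⊕ 4)
Answer: roots = 1/2 (mult 4), 7/2 (mult 2), 4 (mult 1)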